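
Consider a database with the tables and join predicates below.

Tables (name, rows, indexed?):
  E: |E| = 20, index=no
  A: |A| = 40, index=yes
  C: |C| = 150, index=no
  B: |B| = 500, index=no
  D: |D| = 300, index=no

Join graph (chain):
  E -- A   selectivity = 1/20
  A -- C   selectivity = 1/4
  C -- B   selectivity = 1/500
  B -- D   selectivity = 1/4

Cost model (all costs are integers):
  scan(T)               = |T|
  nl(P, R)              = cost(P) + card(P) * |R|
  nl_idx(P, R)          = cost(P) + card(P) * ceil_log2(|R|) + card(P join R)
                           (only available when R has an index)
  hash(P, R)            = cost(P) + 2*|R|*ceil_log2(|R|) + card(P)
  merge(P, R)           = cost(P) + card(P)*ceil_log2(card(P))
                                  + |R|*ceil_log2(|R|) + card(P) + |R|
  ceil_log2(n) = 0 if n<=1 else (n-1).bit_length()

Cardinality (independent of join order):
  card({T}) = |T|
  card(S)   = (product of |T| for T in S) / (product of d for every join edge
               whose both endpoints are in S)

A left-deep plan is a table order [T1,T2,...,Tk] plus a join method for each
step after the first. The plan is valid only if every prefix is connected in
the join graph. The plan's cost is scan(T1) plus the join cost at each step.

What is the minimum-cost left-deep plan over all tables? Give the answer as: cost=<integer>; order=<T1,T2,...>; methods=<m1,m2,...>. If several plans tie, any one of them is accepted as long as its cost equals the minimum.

Selinger DP (subsets sized 1..n):
  {E}: scan cost=20, card=20
  {A}: scan cost=40, card=40
  {C}: scan cost=150, card=150
  {B}: scan cost=500, card=500
  {D}: scan cost=300, card=300
  {AE}: card=40; try (A,nl_idx)→180, (E,hash)→280, (A,merge)→420, (E,merge)→440, (A,hash)→520, (A,nl)→820 …(+1); best=180 via (A,nl_idx)
  {AC}: card=1500; try (A,hash)→780, (C,merge)→1670, (A,merge)→1780, (C,hash)→2480, (A,nl_idx)→2550, (C,nl)→6040 …(+1); best=780 via (A,hash)
  {BC}: card=150; try (C,hash)→3400, (B,merge)→6500, (C,merge)→6850, (B,hash)→9300, (B,nl)→75150, (C,nl)→75500; best=3400 via (C,hash)
  {BD}: card=37500; try (D,hash)→6400, (B,merge)→8300, (D,merge)→8500, (B,hash)→9600, (B,nl)→150300, (D,nl)→150500; best=6400 via (D,hash)
  {ACE}: card=1500; try (C,merge)→1810, (E,hash)→2480, (C,hash)→2620, (C,nl)→6180, (E,merge)→18900, (E,nl)→30780; best=1810 via (C,merge)
  {ABC}: card=1500; try (A,hash)→4030, (A,merge)→5030, (A,nl_idx)→5800, (A,nl)→9400, (B,hash)→11280, (B,merge)→23780 …(+1); best=4030 via (A,hash)
  {BCD}: card=11250; try (D,merge)→7750, (D,hash)→8950, (C,hash)→46300, (D,nl)→48400, (C,merge)→645250, (C,nl)→5631400; best=7750 via (D,merge)
  {ABCE}: card=1500; try (E,hash)→5730, (B,hash)→12310, (E,merge)→22150, (B,merge)→24810, (E,nl)→34030, (B,nl)→751810; best=5730 via (E,hash)
  {ABCD}: card=112500; try (D,hash)→10930, (A,hash)→19480, (D,merge)→25030, (A,merge)→176780, (A,nl_idx)→187750, (D,nl)→454030 …(+1); best=10930 via (D,hash)
  {ABCDE}: card=112500; try (D,hash)→12630, (D,merge)→26730, (E,hash)→123630, (D,nl)→455730, (E,merge)→2036050, (E,nl)→2260930; best=12630 via (D,hash)

cost=12630; order=B,C,A,E,D; methods=hash,hash,hash,hash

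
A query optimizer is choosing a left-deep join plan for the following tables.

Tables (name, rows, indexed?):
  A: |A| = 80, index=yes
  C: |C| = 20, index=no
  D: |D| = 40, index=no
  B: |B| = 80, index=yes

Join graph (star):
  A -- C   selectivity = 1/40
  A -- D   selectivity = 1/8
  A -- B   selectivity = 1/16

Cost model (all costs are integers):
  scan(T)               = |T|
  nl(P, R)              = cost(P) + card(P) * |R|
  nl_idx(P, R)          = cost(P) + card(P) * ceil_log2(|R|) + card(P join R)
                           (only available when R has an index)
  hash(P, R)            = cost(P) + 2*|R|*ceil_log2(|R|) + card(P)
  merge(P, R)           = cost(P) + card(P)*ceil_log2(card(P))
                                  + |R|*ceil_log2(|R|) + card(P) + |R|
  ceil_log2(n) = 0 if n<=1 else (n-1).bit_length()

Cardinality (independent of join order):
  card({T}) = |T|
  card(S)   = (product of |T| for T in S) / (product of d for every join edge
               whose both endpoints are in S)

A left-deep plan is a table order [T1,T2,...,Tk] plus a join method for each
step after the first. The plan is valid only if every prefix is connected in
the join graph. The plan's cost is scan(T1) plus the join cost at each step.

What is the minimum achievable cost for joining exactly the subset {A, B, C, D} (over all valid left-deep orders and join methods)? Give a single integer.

Selinger DP over subsets of {A,B,C,D}:
  {A}: scan cost=80, card=80
  {C}: scan cost=20, card=20
  {D}: scan cost=40, card=40
  {B}: scan cost=80, card=80
  {AC}: card=40; try (A,nl_idx)→200, (C,hash)→360, (A,merge)→780, (C,merge)→840, (A,hash)→1160, (A,nl)→1620 …(+1); best=200 via (A,nl_idx)
  {AD}: card=400; try (D,hash)→640, (A,nl_idx)→720, (A,merge)→960, (D,merge)→1000, (A,hash)→1200, (A,nl)→3240 …(+1); best=640 via (D,hash)
  {AB}: card=400; try (B,nl_idx)→1040, (A,nl_idx)→1040, (B,hash)→1280, (A,hash)→1280, (B,merge)→1360, (A,merge)→1360 …(+2); best=1040 via (B,nl_idx)
  {ACD}: card=200; try (D,hash)→720, (D,merge)→760, (C,hash)→1240, (D,nl)→1800, (C,merge)→4760, (C,nl)→8640; best=720 via (D,hash)
  {ABC}: card=200; try (B,nl_idx)→680, (B,merge)→1120, (B,hash)→1360, (C,hash)→1640, (B,nl)→3400, (C,merge)→5160 …(+1); best=680 via (B,nl_idx)
  {ABD}: card=2000; try (D,hash)→1920, (B,hash)→2160, (B,merge)→5280, (D,merge)→5320, (B,nl_idx)→5440, (D,nl)→17040 …(+1); best=1920 via (D,hash)
  {ABCD}: card=1000; try (D,hash)→1360, (B,hash)→2040, (D,merge)→2760, (B,nl_idx)→3120, (B,merge)→3160, (C,hash)→4120 …(+4); best=1360 via (D,hash)

1360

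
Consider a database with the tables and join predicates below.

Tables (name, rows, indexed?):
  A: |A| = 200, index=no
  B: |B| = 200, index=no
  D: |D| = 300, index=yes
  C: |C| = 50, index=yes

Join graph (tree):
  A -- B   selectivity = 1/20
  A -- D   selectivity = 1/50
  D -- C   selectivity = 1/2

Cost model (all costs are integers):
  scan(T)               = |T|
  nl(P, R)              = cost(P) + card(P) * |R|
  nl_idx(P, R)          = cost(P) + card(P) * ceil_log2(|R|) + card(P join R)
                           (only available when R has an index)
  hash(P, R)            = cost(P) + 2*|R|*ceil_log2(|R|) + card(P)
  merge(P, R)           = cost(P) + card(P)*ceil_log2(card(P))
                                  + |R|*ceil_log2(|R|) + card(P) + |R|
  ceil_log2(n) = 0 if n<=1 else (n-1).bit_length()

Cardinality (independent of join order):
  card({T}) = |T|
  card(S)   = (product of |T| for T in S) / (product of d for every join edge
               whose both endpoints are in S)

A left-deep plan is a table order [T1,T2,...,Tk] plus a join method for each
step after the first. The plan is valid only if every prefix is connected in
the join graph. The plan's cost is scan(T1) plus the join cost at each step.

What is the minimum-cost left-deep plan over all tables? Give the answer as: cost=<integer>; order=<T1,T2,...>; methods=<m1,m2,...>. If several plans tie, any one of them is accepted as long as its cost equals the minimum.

Selinger DP (subsets sized 1..n):
  {A}: scan cost=200, card=200
  {B}: scan cost=200, card=200
  {D}: scan cost=300, card=300
  {C}: scan cost=50, card=50
  {AB}: card=2000; try (B,hash)→3600, (A,hash)→3600, (B,merge)→3800, (A,merge)→3800, (B,nl)→40200, (A,nl)→40200; best=3600 via (B,hash)
  {AD}: card=1200; try (D,nl_idx)→3200, (A,hash)→3800, (D,merge)→5000, (A,merge)→5100, (D,hash)→5800, (D,nl)→60200 …(+1); best=3200 via (D,nl_idx)
  {CD}: card=7500; try (C,hash)→1200, (D,merge)→3400, (C,merge)→3650, (D,hash)→5500, (D,nl_idx)→8000, (C,nl_idx)→9600 …(+2); best=1200 via (C,hash)
  {ABD}: card=12000; try (B,hash)→7600, (D,hash)→11000, (B,merge)→19400, (D,merge)→30600, (D,nl_idx)→33600, (B,nl)→243200 …(+1); best=7600 via (B,hash)
  {ACD}: card=30000; try (C,hash)→5000, (A,hash)→11900, (C,merge)→17950, (C,nl_idx)→40400, (C,nl)→63200, (A,merge)→108000 …(+1); best=5000 via (C,hash)
  {ABCD}: card=300000; try (C,hash)→20200, (B,hash)→38200, (C,merge)→187950, (C,nl_idx)→379600, (B,merge)→486800, (C,nl)→607600 …(+1); best=20200 via (C,hash)

cost=20200; order=A,D,B,C; methods=nl_idx,hash,hash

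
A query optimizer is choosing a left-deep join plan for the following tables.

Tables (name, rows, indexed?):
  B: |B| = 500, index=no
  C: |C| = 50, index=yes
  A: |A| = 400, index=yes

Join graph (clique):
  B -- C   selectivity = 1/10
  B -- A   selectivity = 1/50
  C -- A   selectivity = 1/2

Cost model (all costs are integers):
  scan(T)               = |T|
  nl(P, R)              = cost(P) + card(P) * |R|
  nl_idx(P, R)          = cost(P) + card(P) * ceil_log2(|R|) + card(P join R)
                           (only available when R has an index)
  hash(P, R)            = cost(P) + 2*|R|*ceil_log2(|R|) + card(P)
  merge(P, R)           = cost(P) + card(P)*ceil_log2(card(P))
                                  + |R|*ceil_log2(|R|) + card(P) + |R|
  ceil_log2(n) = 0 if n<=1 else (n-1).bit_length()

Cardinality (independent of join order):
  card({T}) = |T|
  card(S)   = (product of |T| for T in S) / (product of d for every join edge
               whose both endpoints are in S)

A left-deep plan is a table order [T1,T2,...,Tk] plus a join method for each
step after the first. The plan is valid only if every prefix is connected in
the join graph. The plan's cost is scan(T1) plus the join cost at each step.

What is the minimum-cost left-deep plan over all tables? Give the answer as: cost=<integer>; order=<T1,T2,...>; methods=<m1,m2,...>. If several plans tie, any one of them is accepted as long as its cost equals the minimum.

cost=11300; order=B,C,A; methods=hash,hash

Selinger DP (subsets sized 1..n):
  {B}: scan cost=500, card=500
  {C}: scan cost=50, card=50
  {A}: scan cost=400, card=400
  {BC}: card=2500; try (C,hash)→1600, (B,merge)→5400, (C,merge)→5850, (C,nl_idx)→6000, (B,hash)→9100, (B,nl)→25050 …(+1); best=1600 via (C,hash)
  {AB}: card=4000; try (A,hash)→8200, (A,nl_idx)→9000, (B,merge)→9400, (A,merge)→9500, (B,hash)→9800, (B,nl)→200400 …(+1); best=8200 via (A,hash)
  {AC}: card=10000; try (C,hash)→1400, (A,merge)→4400, (C,merge)→4750, (A,hash)→7300, (A,nl_idx)→10500, (C,nl_idx)→12800 …(+2); best=1400 via (C,hash)
  {ABC}: card=10000; try (A,hash)→11300, (C,hash)→12800, (B,hash)→20400, (A,nl_idx)→34100, (A,merge)→38100, (C,nl_idx)→42200 …(+5); best=11300 via (A,hash)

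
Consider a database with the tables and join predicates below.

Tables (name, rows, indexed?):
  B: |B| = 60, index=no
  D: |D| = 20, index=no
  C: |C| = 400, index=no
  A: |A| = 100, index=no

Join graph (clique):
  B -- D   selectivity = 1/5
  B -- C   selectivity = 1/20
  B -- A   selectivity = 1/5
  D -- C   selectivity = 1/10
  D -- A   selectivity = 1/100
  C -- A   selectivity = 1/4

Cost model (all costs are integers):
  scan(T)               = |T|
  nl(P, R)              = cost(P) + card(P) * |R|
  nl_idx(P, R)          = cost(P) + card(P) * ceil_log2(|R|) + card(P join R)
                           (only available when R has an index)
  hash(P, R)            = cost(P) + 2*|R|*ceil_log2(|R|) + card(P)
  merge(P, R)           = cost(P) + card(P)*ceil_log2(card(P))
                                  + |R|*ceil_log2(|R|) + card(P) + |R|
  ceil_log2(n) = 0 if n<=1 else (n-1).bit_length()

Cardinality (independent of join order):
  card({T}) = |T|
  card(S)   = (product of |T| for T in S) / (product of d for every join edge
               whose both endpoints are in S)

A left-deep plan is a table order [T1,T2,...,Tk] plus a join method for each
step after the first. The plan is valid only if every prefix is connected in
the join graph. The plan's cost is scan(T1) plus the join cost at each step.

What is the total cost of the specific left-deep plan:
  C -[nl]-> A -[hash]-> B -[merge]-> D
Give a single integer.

135240

step 1: scan C: cost=400, card=400
step 2: join A via nl
    card(P join A) = 400*100/(4) = 10000
    cost = 400 + 400*100 = 40400
step 3: join B via hash
    card(P join B) = 10000*60/(20*5) = 6000
    cost = 40400 + 2*60*6 + 10000 = 51120
step 4: join D via merge
    card(P join D) = 6000*20/(5*10*100) = 24
    cost = 51120 + 6000*13 + 20*5 + 6000 + 20 = 135240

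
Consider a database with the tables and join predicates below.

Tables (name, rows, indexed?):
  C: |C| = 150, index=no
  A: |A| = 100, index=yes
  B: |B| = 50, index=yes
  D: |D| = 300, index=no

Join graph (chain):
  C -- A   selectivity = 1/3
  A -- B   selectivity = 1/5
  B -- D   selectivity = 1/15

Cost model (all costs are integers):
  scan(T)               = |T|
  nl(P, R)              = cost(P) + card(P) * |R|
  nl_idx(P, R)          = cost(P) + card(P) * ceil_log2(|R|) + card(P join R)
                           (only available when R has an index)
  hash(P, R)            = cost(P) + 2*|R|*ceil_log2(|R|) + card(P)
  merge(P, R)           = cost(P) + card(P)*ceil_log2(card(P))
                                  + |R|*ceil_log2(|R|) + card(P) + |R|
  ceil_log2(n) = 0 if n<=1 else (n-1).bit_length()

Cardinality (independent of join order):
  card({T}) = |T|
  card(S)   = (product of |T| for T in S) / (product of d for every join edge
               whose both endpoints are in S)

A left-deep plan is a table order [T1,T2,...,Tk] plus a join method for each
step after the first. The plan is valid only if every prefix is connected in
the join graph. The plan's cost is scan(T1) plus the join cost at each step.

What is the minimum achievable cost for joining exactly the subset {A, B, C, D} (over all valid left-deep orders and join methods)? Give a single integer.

Selinger DP over subsets of {A,B,C,D}:
  {C}: scan cost=150, card=150
  {A}: scan cost=100, card=100
  {B}: scan cost=50, card=50
  {D}: scan cost=300, card=300
  {AC}: card=5000; try (A,hash)→1700, (C,merge)→2250, (A,merge)→2300, (C,hash)→2600, (A,nl_idx)→6200, (C,nl)→15100 …(+1); best=1700 via (A,hash)
  {AB}: card=1000; try (B,hash)→800, (A,merge)→1200, (B,merge)→1250, (A,nl_idx)→1400, (A,hash)→1500, (B,nl_idx)→1700 …(+2); best=800 via (B,hash)
  {BD}: card=1000; try (B,hash)→1200, (B,nl_idx)→3100, (D,merge)→3400, (B,merge)→3650, (D,hash)→5500, (D,nl)→15050 …(+1); best=1200 via (B,hash)
  {ABC}: card=50000; try (C,hash)→4200, (B,hash)→7300, (C,merge)→13150, (B,merge)→72050, (B,nl_idx)→81700, (C,nl)→150800 …(+1); best=4200 via (C,hash)
  {ABD}: card=20000; try (A,hash)→3600, (D,hash)→7200, (A,merge)→13000, (D,merge)→14800, (A,nl_idx)→28200, (A,nl)→101200 …(+1); best=3600 via (A,hash)
  {ABCD}: card=1000000; try (C,hash)→26000, (D,hash)→59600, (C,merge)→324950, (D,merge)→857200, (C,nl)→3003600, (D,nl)→15004200; best=26000 via (C,hash)

26000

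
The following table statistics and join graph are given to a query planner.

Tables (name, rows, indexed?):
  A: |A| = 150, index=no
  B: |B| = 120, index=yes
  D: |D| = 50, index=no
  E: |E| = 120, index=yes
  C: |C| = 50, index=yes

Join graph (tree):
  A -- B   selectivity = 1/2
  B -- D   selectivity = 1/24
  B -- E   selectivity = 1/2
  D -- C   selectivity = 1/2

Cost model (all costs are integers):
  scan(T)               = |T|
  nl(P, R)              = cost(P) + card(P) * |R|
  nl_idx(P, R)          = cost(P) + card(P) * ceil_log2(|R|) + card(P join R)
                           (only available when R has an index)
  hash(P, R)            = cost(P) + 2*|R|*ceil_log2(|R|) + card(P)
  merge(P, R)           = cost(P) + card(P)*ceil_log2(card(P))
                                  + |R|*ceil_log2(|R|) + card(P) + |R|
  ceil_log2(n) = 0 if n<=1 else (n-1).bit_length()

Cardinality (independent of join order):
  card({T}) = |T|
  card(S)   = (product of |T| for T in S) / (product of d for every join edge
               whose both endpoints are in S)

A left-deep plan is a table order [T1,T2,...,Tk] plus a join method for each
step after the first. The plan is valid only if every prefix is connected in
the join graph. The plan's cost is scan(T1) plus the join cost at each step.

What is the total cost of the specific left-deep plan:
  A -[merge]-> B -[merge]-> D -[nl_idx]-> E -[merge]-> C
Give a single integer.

step 1: scan A: cost=150, card=150
step 2: join B via merge
    card(P join B) = 150*120/(2) = 9000
    cost = 150 + 150*8 + 120*7 + 150 + 120 = 2460
step 3: join D via merge
    card(P join D) = 9000*50/(24) = 18750
    cost = 2460 + 9000*14 + 50*6 + 9000 + 50 = 137810
step 4: join E via nl_idx
    card(P join E) = 18750*120/(2) = 1125000
    cost = 137810 + 18750*7 + 1125000 = 1394060
step 5: join C via merge
    card(P join C) = 1125000*50/(2) = 28125000
    cost = 1394060 + 1125000*21 + 50*6 + 1125000 + 50 = 26144410

26144410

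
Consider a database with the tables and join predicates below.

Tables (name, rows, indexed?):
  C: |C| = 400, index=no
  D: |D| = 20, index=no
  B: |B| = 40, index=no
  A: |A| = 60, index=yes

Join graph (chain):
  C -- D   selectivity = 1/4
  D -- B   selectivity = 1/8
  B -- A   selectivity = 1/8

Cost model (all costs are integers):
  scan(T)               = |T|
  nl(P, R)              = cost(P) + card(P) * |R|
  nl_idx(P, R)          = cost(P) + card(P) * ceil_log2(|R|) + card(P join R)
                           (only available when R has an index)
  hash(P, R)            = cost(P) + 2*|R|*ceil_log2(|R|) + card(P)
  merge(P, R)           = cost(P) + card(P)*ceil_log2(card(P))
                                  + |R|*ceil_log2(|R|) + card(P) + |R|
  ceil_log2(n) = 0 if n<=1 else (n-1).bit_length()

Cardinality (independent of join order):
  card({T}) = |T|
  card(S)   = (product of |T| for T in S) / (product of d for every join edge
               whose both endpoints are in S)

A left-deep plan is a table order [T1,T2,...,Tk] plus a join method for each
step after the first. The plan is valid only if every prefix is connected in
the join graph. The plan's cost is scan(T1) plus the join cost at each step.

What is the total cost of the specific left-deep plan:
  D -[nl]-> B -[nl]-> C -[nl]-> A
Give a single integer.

step 1: scan D: cost=20, card=20
step 2: join B via nl
    card(P join B) = 20*40/(8) = 100
    cost = 20 + 20*40 = 820
step 3: join C via nl
    card(P join C) = 100*400/(4) = 10000
    cost = 820 + 100*400 = 40820
step 4: join A via nl
    card(P join A) = 10000*60/(8) = 75000
    cost = 40820 + 10000*60 = 640820

640820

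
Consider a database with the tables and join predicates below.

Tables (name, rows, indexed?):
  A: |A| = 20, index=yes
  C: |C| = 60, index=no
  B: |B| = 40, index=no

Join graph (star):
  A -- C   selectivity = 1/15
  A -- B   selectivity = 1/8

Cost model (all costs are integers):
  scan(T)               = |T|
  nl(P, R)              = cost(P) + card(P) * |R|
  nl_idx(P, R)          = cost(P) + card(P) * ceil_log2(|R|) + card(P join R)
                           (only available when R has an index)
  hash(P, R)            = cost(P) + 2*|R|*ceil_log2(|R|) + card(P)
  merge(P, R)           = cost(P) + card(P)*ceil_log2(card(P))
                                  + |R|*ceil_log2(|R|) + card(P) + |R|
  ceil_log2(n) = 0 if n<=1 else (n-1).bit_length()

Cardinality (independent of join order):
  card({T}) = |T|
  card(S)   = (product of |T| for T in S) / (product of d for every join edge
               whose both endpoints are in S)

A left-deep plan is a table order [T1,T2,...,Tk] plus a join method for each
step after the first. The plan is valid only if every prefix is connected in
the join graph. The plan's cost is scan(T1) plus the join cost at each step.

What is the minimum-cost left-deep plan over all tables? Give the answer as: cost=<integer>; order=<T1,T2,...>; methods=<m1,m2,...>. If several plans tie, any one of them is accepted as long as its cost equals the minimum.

Selinger DP (subsets sized 1..n):
  {A}: scan cost=20, card=20
  {C}: scan cost=60, card=60
  {B}: scan cost=40, card=40
  {AC}: card=80; try (A,hash)→320, (A,nl_idx)→440, (C,merge)→560, (A,merge)→600, (C,hash)→760, (C,nl)→1220 …(+1); best=320 via (A,hash)
  {AB}: card=100; try (A,hash)→280, (A,nl_idx)→340, (B,merge)→420, (A,merge)→440, (B,hash)→520, (B,nl)→820 …(+1); best=280 via (A,hash)
  {ABC}: card=400; try (B,hash)→880, (C,hash)→1100, (B,merge)→1240, (C,merge)→1500, (B,nl)→3520, (C,nl)→6280; best=880 via (B,hash)

cost=880; order=C,A,B; methods=hash,hash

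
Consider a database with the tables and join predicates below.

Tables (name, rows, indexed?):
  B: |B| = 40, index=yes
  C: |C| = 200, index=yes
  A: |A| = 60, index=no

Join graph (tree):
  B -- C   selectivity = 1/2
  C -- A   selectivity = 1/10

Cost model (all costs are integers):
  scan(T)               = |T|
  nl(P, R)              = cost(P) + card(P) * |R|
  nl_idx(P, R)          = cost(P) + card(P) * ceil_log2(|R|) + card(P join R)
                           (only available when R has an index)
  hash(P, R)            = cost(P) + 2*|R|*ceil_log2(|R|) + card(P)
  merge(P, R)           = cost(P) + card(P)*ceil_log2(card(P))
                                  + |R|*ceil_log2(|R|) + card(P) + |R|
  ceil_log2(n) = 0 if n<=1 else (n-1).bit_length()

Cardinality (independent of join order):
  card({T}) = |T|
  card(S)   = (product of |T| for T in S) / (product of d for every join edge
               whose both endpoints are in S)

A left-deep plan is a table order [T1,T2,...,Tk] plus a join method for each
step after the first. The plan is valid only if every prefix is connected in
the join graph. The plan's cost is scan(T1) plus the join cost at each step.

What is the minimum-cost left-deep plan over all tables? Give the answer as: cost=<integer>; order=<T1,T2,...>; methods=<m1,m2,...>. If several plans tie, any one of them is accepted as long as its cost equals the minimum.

cost=2800; order=C,A,B; methods=hash,hash

Selinger DP (subsets sized 1..n):
  {B}: scan cost=40, card=40
  {C}: scan cost=200, card=200
  {A}: scan cost=60, card=60
  {BC}: card=4000; try (B,hash)→880, (C,merge)→2120, (B,merge)→2280, (C,hash)→3280, (C,nl_idx)→4360, (B,nl_idx)→5400 …(+2); best=880 via (B,hash)
  {AC}: card=1200; try (A,hash)→1120, (C,nl_idx)→1740, (C,merge)→2280, (A,merge)→2420, (C,hash)→3320, (C,nl)→12060 …(+1); best=1120 via (A,hash)
  {ABC}: card=24000; try (B,hash)→2800, (A,hash)→5600, (B,merge)→15800, (B,nl_idx)→32320, (B,nl)→49120, (A,merge)→53300 …(+1); best=2800 via (B,hash)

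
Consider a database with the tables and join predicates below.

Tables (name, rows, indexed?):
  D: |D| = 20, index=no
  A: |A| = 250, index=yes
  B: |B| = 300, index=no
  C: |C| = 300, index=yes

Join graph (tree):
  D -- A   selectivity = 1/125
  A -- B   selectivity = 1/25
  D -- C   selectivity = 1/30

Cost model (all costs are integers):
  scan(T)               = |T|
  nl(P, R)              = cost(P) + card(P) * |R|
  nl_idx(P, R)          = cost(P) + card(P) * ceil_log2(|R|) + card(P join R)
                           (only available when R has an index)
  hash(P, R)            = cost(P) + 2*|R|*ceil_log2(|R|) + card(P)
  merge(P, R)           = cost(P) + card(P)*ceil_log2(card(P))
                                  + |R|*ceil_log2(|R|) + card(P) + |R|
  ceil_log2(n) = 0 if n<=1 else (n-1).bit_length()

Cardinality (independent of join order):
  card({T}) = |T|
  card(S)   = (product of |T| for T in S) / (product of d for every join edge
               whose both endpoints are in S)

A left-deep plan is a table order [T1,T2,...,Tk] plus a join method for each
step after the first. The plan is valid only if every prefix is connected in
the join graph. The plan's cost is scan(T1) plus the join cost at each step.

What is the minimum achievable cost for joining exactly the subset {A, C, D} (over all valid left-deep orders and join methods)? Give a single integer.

Selinger DP over subsets of {A,C,D}:
  {D}: scan cost=20, card=20
  {A}: scan cost=250, card=250
  {C}: scan cost=300, card=300
  {AD}: card=40; try (A,nl_idx)→220, (D,hash)→700, (A,merge)→2390, (D,merge)→2620, (A,hash)→4040, (A,nl)→5020 …(+1); best=220 via (A,nl_idx)
  {CD}: card=200; try (C,nl_idx)→400, (D,hash)→800, (C,merge)→3140, (D,merge)→3420, (C,hash)→5440, (C,nl)→6020 …(+1); best=400 via (C,nl_idx)
  {ACD}: card=400; try (C,nl_idx)→980, (A,nl_idx)→2400, (C,merge)→3500, (A,merge)→4450, (A,hash)→4600, (C,hash)→5660 …(+2); best=980 via (C,nl_idx)

980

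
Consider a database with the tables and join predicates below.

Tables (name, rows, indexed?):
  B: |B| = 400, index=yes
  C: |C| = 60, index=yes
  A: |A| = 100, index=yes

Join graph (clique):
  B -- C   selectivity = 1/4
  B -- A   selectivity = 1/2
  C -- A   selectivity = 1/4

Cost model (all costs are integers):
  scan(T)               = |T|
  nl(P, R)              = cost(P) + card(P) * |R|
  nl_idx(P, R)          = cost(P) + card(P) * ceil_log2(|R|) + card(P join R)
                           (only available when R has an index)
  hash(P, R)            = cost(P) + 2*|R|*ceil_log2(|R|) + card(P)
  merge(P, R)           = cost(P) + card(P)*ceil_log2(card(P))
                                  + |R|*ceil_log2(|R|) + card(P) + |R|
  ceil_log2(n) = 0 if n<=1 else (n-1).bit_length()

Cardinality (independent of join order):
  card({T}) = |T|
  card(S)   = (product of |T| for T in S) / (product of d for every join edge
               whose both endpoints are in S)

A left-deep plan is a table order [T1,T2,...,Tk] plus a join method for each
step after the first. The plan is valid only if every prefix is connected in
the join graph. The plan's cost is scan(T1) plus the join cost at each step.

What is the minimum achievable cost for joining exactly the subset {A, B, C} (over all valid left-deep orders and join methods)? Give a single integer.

Selinger DP over subsets of {A,B,C}:
  {B}: scan cost=400, card=400
  {C}: scan cost=60, card=60
  {A}: scan cost=100, card=100
  {BC}: card=6000; try (C,hash)→1520, (B,merge)→4480, (C,merge)→4820, (B,nl_idx)→6600, (B,hash)→7320, (C,nl_idx)→8800 …(+2); best=1520 via (C,hash)
  {AB}: card=20000; try (A,hash)→2200, (B,merge)→4900, (A,merge)→5200, (B,hash)→7400, (B,nl_idx)→21000, (A,nl_idx)→23200 …(+2); best=2200 via (A,hash)
  {AC}: card=1500; try (C,hash)→920, (A,merge)→1280, (C,merge)→1320, (A,hash)→1520, (A,nl_idx)→1980, (C,nl_idx)→2200 …(+2); best=920 via (C,hash)
  {ABC}: card=75000; try (A,hash)→8920, (B,hash)→9620, (C,hash)→22920, (B,merge)→22920, (A,merge)→86320, (B,nl_idx)→89420 …(+6); best=8920 via (A,hash)

8920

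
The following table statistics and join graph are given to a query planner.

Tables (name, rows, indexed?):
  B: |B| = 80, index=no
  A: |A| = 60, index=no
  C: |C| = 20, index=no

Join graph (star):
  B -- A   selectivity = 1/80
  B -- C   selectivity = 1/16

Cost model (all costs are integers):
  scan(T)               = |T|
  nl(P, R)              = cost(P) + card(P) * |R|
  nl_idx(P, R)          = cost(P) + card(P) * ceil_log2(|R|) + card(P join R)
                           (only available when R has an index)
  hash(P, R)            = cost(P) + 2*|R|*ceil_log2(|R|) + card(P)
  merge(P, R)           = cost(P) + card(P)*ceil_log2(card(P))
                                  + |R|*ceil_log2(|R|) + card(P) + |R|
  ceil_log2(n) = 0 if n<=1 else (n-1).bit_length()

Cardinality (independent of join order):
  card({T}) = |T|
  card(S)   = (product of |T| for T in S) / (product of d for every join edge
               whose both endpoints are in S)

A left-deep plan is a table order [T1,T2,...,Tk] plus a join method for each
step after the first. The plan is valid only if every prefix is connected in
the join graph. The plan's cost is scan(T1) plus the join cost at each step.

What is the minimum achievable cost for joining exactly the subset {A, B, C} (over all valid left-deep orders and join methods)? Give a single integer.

Selinger DP over subsets of {A,B,C}:
  {B}: scan cost=80, card=80
  {A}: scan cost=60, card=60
  {C}: scan cost=20, card=20
  {AB}: card=60; try (A,hash)→880, (B,merge)→1120, (A,merge)→1140, (B,hash)→1240, (B,nl)→4860, (A,nl)→4880; best=880 via (A,hash)
  {BC}: card=100; try (C,hash)→360, (B,merge)→780, (C,merge)→840, (B,hash)→1160, (B,nl)→1620, (C,nl)→1680; best=360 via (C,hash)
  {ABC}: card=75; try (C,hash)→1140, (A,hash)→1180, (C,merge)→1420, (A,merge)→1580, (C,nl)→2080, (A,nl)→6360; best=1140 via (C,hash)

1140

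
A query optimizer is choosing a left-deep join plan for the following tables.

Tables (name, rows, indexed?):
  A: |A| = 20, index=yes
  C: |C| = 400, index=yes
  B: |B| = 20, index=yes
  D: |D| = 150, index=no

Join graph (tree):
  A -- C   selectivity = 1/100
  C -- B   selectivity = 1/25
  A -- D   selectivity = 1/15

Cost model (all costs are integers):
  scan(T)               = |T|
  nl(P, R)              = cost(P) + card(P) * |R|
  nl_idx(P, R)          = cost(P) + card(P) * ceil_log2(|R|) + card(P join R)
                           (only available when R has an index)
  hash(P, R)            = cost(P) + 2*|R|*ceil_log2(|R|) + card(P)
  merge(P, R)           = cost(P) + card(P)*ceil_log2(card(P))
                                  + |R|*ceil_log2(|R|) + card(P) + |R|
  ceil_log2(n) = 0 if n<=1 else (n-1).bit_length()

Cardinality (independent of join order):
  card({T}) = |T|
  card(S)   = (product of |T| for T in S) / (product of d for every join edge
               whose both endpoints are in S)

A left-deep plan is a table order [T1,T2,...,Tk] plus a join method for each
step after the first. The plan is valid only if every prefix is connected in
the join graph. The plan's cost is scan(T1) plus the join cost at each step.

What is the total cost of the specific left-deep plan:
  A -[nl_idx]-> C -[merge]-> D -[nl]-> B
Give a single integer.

18270

step 1: scan A: cost=20, card=20
step 2: join C via nl_idx
    card(P join C) = 20*400/(100) = 80
    cost = 20 + 20*9 + 80 = 280
step 3: join D via merge
    card(P join D) = 80*150/(15) = 800
    cost = 280 + 80*7 + 150*8 + 80 + 150 = 2270
step 4: join B via nl
    card(P join B) = 800*20/(25) = 640
    cost = 2270 + 800*20 = 18270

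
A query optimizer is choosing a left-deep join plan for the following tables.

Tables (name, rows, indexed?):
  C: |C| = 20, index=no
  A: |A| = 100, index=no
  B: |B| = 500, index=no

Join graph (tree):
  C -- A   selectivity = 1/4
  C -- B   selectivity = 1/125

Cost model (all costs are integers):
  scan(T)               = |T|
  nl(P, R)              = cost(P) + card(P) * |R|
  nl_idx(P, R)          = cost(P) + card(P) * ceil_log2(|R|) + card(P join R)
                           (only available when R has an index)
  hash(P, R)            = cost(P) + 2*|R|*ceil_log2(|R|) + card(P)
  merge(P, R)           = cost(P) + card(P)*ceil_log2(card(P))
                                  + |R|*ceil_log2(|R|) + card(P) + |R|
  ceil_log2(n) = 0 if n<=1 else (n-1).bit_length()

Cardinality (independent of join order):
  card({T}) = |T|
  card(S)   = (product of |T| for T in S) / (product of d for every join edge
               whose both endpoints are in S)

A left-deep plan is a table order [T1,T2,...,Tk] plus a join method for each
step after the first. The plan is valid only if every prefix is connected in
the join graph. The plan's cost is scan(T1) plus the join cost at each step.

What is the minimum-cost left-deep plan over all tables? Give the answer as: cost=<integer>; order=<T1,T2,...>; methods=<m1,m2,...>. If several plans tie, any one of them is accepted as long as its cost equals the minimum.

Selinger DP (subsets sized 1..n):
  {C}: scan cost=20, card=20
  {A}: scan cost=100, card=100
  {B}: scan cost=500, card=500
  {AC}: card=500; try (C,hash)→400, (A,merge)→940, (C,merge)→1020, (A,hash)→1440, (A,nl)→2020, (C,nl)→2100; best=400 via (C,hash)
  {BC}: card=80; try (C,hash)→1200, (B,merge)→5140, (C,merge)→5620, (B,hash)→9040, (B,nl)→10020, (C,nl)→10500; best=1200 via (C,hash)
  {ABC}: card=2000; try (A,merge)→2640, (A,hash)→2680, (A,nl)→9200, (B,hash)→9900, (B,merge)→10400, (B,nl)→250400; best=2640 via (A,merge)

cost=2640; order=B,C,A; methods=hash,merge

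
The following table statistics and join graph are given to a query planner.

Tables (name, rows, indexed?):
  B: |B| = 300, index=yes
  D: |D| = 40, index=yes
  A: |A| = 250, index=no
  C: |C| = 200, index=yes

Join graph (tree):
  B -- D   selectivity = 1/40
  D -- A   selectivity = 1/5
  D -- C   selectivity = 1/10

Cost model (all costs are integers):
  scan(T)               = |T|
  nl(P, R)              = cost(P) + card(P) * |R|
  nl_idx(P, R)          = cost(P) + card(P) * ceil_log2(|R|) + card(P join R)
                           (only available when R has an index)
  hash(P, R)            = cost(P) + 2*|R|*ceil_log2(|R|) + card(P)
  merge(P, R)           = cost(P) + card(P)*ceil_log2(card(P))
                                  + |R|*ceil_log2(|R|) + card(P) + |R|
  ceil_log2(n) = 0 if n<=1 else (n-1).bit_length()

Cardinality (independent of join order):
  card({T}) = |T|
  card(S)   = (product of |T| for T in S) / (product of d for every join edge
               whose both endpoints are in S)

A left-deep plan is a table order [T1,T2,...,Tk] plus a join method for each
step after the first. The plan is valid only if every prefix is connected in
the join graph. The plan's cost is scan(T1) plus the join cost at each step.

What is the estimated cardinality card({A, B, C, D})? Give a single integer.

300000

Tables in S: A(250), B(300), C(200), D(40)
Edges inside S: B-D(d=40), D-A(d=5), D-C(d=10)
numerator = 250 * 300 * 200 * 40 = 600000000
denominator = 40 * 5 * 10 = 2000
card(S) = 600000000 / 2000 = 300000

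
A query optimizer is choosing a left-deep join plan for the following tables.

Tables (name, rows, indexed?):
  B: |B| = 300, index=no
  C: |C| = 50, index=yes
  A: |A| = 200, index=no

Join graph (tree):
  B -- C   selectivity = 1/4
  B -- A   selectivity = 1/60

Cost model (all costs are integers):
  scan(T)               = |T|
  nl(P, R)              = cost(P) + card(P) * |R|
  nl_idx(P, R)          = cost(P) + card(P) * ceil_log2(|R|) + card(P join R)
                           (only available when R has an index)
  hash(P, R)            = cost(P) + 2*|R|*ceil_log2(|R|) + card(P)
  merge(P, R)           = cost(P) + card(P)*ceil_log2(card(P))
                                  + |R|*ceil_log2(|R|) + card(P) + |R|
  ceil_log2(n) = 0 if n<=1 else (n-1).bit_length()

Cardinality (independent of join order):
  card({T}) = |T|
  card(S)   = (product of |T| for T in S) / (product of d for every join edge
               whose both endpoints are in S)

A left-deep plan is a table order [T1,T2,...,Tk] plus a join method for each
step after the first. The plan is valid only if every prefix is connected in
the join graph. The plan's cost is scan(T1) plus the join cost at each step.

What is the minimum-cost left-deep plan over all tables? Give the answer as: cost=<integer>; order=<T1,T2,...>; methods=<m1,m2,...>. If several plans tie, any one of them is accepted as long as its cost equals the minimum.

Selinger DP (subsets sized 1..n):
  {B}: scan cost=300, card=300
  {C}: scan cost=50, card=50
  {A}: scan cost=200, card=200
  {BC}: card=3750; try (C,hash)→1200, (B,merge)→3400, (C,merge)→3650, (B,hash)→5500, (C,nl_idx)→5850, (B,nl)→15050 …(+1); best=1200 via (C,hash)
  {AB}: card=1000; try (A,hash)→3800, (B,merge)→5000, (A,merge)→5100, (B,hash)→5800, (B,nl)→60200, (A,nl)→60300; best=3800 via (A,hash)
  {ABC}: card=12500; try (C,hash)→5400, (A,hash)→8150, (C,merge)→15150, (C,nl_idx)→22300, (A,merge)→51750, (C,nl)→53800 …(+1); best=5400 via (C,hash)

cost=5400; order=B,A,C; methods=hash,hash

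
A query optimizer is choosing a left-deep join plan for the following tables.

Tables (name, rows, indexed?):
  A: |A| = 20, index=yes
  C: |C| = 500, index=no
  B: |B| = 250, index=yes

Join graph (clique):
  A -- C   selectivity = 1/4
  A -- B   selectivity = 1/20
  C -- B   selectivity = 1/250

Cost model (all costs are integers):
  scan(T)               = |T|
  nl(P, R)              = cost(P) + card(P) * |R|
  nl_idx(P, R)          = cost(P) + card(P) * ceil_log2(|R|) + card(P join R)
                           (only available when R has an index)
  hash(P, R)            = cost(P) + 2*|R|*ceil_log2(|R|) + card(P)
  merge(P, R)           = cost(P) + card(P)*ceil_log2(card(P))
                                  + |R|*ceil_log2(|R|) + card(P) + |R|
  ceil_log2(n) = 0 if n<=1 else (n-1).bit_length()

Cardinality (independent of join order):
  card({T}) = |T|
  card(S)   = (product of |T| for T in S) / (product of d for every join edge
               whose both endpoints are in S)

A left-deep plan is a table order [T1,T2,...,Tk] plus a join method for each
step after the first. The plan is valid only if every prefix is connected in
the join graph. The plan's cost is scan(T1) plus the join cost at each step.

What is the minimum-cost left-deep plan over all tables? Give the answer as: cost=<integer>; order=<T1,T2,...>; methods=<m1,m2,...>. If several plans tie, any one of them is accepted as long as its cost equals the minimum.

Selinger DP (subsets sized 1..n):
  {A}: scan cost=20, card=20
  {C}: scan cost=500, card=500
  {B}: scan cost=250, card=250
  {AC}: card=2500; try (A,hash)→1200, (C,merge)→5140, (A,nl_idx)→5500, (A,merge)→5620, (C,hash)→9040, (C,nl)→10020 …(+1); best=1200 via (A,hash)
  {AB}: card=250; try (B,nl_idx)→430, (A,hash)→700, (A,nl_idx)→1750, (B,merge)→2390, (A,merge)→2620, (B,hash)→4040 …(+2); best=430 via (B,nl_idx)
  {BC}: card=500; try (B,hash)→5000, (B,nl_idx)→5000, (C,merge)→7500, (B,merge)→7750, (C,hash)→9500, (C,nl)→125250 …(+1); best=5000 via (B,hash)
  {ABC}: card=125; try (A,hash)→5700, (A,nl_idx)→7625, (C,merge)→7680, (B,hash)→7700, (C,hash)→9680, (A,merge)→10120 …(+5); best=5700 via (A,hash)

cost=5700; order=C,B,A; methods=hash,hash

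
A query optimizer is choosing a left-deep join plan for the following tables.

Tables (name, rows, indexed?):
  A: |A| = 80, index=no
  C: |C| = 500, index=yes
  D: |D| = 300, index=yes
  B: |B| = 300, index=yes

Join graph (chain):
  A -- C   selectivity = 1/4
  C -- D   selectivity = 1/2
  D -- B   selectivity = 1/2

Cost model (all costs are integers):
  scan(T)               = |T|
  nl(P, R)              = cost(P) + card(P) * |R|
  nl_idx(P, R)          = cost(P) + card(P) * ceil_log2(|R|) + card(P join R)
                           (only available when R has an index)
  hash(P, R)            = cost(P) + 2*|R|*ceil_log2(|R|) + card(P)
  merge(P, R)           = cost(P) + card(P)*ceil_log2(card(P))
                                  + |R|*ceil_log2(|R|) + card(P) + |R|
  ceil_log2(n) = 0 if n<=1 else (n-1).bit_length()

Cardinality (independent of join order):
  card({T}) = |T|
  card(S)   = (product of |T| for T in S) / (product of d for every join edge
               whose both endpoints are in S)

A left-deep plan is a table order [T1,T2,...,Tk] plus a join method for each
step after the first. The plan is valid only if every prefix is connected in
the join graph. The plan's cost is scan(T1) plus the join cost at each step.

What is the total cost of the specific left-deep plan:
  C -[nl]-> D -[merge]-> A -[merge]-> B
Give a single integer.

34504140

step 1: scan C: cost=500, card=500
step 2: join D via nl
    card(P join D) = 500*300/(2) = 75000
    cost = 500 + 500*300 = 150500
step 3: join A via merge
    card(P join A) = 75000*80/(4) = 1500000
    cost = 150500 + 75000*17 + 80*7 + 75000 + 80 = 1501140
step 4: join B via merge
    card(P join B) = 1500000*300/(2) = 225000000
    cost = 1501140 + 1500000*21 + 300*9 + 1500000 + 300 = 34504140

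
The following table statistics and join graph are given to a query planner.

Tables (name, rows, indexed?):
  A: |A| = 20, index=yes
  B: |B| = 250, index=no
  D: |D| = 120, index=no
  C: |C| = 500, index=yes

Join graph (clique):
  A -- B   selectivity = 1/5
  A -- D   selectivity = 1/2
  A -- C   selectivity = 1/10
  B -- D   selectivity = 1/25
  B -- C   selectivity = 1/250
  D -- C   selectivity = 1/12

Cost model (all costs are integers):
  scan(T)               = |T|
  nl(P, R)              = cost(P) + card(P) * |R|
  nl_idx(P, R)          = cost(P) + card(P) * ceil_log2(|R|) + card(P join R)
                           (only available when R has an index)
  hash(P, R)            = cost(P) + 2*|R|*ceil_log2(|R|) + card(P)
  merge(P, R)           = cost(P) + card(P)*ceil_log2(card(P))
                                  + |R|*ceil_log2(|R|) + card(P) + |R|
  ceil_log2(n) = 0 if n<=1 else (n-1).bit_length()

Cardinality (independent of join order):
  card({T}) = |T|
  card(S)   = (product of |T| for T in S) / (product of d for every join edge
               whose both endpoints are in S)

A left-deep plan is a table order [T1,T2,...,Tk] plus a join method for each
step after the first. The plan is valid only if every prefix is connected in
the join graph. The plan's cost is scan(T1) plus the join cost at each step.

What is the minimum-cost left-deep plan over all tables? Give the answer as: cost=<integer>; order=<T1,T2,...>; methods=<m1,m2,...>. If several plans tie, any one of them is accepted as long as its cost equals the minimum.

cost=5580; order=B,C,A,D; methods=nl_idx,hash,hash

Selinger DP (subsets sized 1..n):
  {A}: scan cost=20, card=20
  {B}: scan cost=250, card=250
  {D}: scan cost=120, card=120
  {C}: scan cost=500, card=500
  {AB}: card=1000; try (A,hash)→700, (B,merge)→2390, (A,nl_idx)→2500, (A,merge)→2620, (B,hash)→4040, (B,nl)→5020 …(+1); best=700 via (A,hash)
  {AD}: card=1200; try (A,hash)→440, (D,merge)→1100, (A,merge)→1200, (D,hash)→1720, (A,nl_idx)→1920, (D,nl)→2420 …(+1); best=440 via (A,hash)
  {AC}: card=1000; try (C,nl_idx)→1200, (A,hash)→1200, (A,nl_idx)→4000, (C,merge)→5140, (A,merge)→5620, (C,hash)→9040 …(+2); best=1200 via (C,nl_idx)
  {BD}: card=1200; try (D,hash)→2180, (B,merge)→3330, (D,merge)→3460, (B,hash)→4240, (B,nl)→30120, (D,nl)→30250; best=2180 via (D,hash)
  {BC}: card=500; try (C,nl_idx)→3000, (B,hash)→5000, (C,merge)→7500, (B,merge)→7750, (C,hash)→9500, (C,nl)→125250 …(+1); best=3000 via (C,nl_idx)
  {CD}: card=5000; try (D,hash)→2680, (C,merge)→6080, (C,nl_idx)→6200, (D,merge)→6460, (C,hash)→9240, (C,nl)→60120 …(+1); best=2680 via (D,hash)
  {ABD}: card=2400; try (D,hash)→3380, (A,hash)→3580, (B,hash)→5640, (A,nl_idx)→10580, (D,merge)→12660, (A,merge)→16700 …(+4); best=3380 via (D,hash)
  {ABC}: card=200; try (A,hash)→3700, (A,nl_idx)→5700, (B,hash)→6200, (A,merge)→8120, (C,nl_idx)→9900, (C,hash)→10700 …(+5); best=3700 via (A,hash)
  {ACD}: card=5000; try (D,hash)→3880, (A,hash)→7880, (C,hash)→10640, (D,merge)→13160, (C,nl_idx)→16240, (C,merge)→19840 …(+5); best=3880 via (D,hash)
  {BCD}: card=200; try (D,hash)→5180, (D,merge)→8960, (B,hash)→11680, (C,hash)→12380, (C,nl_idx)→13180, (C,merge)→21580 …(+4); best=5180 via (D,hash)
  {ABCD}: card=40; try (D,hash)→5580, (A,hash)→5580, (A,nl_idx)→6220, (D,merge)→6460, (A,merge)→7100, (A,nl)→9180 …(+8); best=5580 via (D,hash)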